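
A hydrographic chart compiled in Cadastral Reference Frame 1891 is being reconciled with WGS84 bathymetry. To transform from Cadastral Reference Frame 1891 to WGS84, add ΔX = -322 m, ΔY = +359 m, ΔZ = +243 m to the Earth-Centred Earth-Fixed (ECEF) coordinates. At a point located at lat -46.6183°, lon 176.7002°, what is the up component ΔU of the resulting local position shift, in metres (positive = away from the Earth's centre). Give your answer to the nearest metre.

ΔU = 58 m

The local up (radial) axis is (cos φ cos λ, cos φ sin λ, sin φ), giving ΔU = 220.801 + 14.193 − 176.611 = 58.38 m.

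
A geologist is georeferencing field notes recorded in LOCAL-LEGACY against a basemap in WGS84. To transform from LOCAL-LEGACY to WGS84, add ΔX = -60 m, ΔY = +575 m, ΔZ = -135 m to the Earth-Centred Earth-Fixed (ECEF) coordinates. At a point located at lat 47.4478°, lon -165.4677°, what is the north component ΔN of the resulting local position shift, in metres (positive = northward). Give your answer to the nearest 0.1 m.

ΔN = -27.8 m

At φ = 47.4478°, λ = -165.4677°: sin φ = 0.736662, cos φ = 0.676262, sin λ = -0.250926, cos λ = -0.968006.
ΔN = −sin φ cos λ·ΔX − sin φ sin λ·ΔY + cos φ·ΔZ = −(0.736662)(-0.968006)(-60) − (0.736662)(-0.250926)(575) + (0.676262)(-135) = -27.79 m.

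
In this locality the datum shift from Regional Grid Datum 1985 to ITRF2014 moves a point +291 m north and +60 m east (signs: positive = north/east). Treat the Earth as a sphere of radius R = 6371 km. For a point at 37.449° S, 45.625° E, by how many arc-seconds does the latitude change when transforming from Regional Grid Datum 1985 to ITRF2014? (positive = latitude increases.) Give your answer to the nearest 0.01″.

Δφ = 9.42″

On a sphere of radius R, 1 rad of latitude = R, so Δφ = ΔN / R = 291.0 / 6371000 = 4.5676e-05 rad = 9.421″.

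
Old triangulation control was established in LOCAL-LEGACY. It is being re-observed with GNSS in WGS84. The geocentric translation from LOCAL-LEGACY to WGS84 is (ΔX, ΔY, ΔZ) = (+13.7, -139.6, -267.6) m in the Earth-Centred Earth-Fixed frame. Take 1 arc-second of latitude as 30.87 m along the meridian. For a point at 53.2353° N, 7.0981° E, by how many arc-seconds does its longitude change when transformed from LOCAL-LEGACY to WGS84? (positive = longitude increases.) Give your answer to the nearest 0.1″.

Δλ = -7.6″

sin φ = 0.801100, cos φ = 0.598530, sin λ = 0.123569, cos λ = 0.992336.
East component: ΔE = −sin λ·ΔX + cos λ·ΔY = −(0.123569)(13.7) + (0.992336)(-139.6) = -140.22 m.
1° of latitude spans 3600 × 30.87 = 111132 m; at latitude φ, 1° of longitude spans that × cos φ = 66515.9 m, so Δλ = -140.22 / 66515.9 × 3600 = -7.589″.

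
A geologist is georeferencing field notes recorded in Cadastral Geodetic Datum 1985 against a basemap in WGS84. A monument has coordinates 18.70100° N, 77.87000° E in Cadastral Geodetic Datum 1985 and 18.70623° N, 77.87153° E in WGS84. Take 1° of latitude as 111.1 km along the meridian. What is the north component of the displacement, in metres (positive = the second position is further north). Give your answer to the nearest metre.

Δφ = 18.70623° − 18.70100° = +0.00523°; Δλ = 77.87153° − 77.87000° = +0.00153°.
ΔN = Δφ × 111100 = 581.1 m; ΔE = Δλ × 111100 × cos(18.70100°) = +0.00153 × 111100 × 0.947205 = 161.0 m.

ΔN = 581 m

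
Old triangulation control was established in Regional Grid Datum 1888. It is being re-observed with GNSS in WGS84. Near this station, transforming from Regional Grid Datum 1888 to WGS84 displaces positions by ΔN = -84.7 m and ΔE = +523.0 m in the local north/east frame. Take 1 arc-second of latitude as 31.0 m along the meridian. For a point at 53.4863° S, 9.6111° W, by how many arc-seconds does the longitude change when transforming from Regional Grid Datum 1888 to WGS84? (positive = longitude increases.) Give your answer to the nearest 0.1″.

Δλ = 28.4″

At latitude -53.4863°, cos φ = 0.595015.
1″ of longitude at this latitude = 31.00 × cos φ = 18.4455 m, so Δλ = 523.0 / 18.4455 = 28.354″.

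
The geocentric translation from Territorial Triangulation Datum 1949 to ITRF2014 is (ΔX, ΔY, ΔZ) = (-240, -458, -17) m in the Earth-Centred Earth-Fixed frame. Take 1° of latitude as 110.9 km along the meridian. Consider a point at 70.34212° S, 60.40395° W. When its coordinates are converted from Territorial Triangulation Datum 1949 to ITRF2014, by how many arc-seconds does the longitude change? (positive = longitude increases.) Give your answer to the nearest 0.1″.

sin φ = -0.941718, cos φ = 0.336403, sin λ = -0.869529, cos λ = 0.493882.
East component: ΔE = −sin λ·ΔX + cos λ·ΔY = −(-0.869529)(-240) + (0.493882)(-458) = -434.88 m.
1° of latitude spans 110900 m; at latitude φ, 1° of longitude spans that × cos φ = 37307.1 m, so Δλ = -434.88 / 37307.1 × 3600 = -41.965″.

Δλ = -42.0″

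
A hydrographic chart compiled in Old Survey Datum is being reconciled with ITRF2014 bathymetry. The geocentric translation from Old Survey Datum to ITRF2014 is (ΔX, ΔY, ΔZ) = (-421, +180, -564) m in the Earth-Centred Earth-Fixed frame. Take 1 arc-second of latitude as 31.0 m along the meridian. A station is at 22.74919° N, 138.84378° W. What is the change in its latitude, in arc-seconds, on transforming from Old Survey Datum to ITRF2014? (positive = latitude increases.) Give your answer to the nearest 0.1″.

Δφ = -19.3″

sin φ = 0.386698, cos φ = 0.922206, sin λ = -0.658114, cos λ = -0.752918.
North component: ΔN = −sin φ cos λ·ΔX − sin φ sin λ·ΔY + cos φ·ΔZ = −(0.386698)(-0.752918)(-421) − (0.386698)(-0.658114)(180) + (0.922206)(-564) = -596.89 m.
1° of latitude spans 3600 × 31.00 = 111600 m, so Δφ = -596.89 / 111600 × 3600 = -19.255″.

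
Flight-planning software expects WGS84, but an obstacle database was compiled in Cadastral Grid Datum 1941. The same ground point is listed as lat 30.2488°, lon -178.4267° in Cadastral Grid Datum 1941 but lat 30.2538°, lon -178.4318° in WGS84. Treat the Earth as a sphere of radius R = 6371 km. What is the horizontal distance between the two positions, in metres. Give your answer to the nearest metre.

Δφ = 30.2538° − 30.2488° = +0.0050°; Δλ = -178.4318° − -178.4267° = -0.0051°.
1° along a meridian = πR/180 = 111195 m.
ΔN = Δφ × 111195 = 556.0 m; ΔE = Δλ × 111195 × cos(30.2488°) = -0.0051 × 111195 × 0.863846 = -489.9 m.
Distance = √(ΔE² + ΔN²) = √((-489.9)² + 556.0²) = 741.0 m.

741 m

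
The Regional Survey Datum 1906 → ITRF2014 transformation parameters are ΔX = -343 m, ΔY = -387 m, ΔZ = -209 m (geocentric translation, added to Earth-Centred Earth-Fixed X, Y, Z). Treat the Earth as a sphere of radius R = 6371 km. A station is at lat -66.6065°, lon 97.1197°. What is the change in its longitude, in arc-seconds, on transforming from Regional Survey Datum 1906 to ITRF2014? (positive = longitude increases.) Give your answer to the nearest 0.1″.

sin φ = -0.917800, cos φ = 0.397044, sin λ = 0.992289, cos λ = -0.123943.
East component: ΔE = −sin λ·ΔX + cos λ·ΔY = −(0.992289)(-343) + (-0.123943)(-387) = 388.32 m.
1° of latitude spans πR/180 = 111195 m; at latitude φ, 1° of longitude spans that × cos φ = 44149.3 m, so Δλ = 388.32 / 44149.3 × 3600 = 31.664″.

Δλ = 31.7″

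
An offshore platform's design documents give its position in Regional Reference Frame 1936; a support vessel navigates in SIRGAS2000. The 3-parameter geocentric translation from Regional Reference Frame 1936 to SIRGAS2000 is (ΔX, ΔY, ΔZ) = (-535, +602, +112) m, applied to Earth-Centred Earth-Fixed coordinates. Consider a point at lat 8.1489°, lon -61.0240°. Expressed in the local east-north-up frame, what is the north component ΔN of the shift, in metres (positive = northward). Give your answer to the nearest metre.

At φ = 8.1489°, λ = -61.0240°: sin φ = 0.141746, cos φ = 0.989903, sin λ = -0.874823, cos λ = 0.484443.
ΔN = −sin φ cos λ·ΔX − sin φ sin λ·ΔY + cos φ·ΔZ = −(0.141746)(0.484443)(-535) − (0.141746)(-0.874823)(602) + (0.989903)(112) = 222.26 m.

ΔN = 222 m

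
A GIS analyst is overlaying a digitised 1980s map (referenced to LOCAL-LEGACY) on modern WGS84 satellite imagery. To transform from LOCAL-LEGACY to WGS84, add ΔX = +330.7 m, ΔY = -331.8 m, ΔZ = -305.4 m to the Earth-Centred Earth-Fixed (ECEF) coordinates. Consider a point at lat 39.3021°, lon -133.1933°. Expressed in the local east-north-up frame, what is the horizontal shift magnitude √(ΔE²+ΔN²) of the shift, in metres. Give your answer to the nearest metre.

529 m

At φ = 39.3021°, λ = -133.1933°: sin φ = 0.633409, cos φ = 0.773817, sin λ = -0.729049, cos λ = -0.684462.
ΔE = −sin λ·ΔX + cos λ·ΔY = −(-0.729049)·(330.7) + (-0.684462)·(-331.8) = 468.20 m.
ΔN = −sin φ cos λ·ΔX − sin φ sin λ·ΔY + cos φ·ΔZ = −(0.633409)(-0.684462)(330.7) − (0.633409)(-0.729049)(-331.8) + (0.773817)(-305.4) = -246.17 m.
Horizontal magnitude = √(ΔE² + ΔN²) = √(468.20² + (-246.17)²) = 528.97 m.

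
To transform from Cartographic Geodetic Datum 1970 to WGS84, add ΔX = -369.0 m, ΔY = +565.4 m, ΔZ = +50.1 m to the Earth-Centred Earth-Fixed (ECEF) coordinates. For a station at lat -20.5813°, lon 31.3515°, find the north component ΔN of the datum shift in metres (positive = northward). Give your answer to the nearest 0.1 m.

ΔN = 39.5 m

The local north axis is (−sin φ cos λ, −sin φ sin λ, cos φ), giving ΔN = -110.777 + 103.411 + 46.902 = 39.54 m.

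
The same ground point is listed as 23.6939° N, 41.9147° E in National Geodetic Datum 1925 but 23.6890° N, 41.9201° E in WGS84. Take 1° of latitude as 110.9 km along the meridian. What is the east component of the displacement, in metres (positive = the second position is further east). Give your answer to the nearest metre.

ΔE = 548 m

Δφ = 23.6890° − 23.6939° = -0.0049°; Δλ = 41.9201° − 41.9147° = +0.0054°.
ΔN = Δφ × 110900 = -543.4 m; ΔE = Δλ × 110900 × cos(23.6939°) = +0.0054 × 110900 × 0.915705 = 548.4 m.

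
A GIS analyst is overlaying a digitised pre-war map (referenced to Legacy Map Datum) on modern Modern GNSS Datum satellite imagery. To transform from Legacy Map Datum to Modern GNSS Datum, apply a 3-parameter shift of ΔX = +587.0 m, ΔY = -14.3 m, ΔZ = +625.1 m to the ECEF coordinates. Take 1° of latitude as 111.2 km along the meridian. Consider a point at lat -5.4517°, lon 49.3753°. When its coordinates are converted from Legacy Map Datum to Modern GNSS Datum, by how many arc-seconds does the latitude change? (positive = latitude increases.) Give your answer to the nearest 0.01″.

sin φ = -0.095007, cos φ = 0.995477, sin λ = 0.758991, cos λ = 0.651101.
North component: ΔN = −sin φ cos λ·ΔX − sin φ sin λ·ΔY + cos φ·ΔZ = −(-0.095007)(0.651101)(587.0) − (-0.095007)(0.758991)(-14.3) + (0.995477)(625.1) = 657.55 m.
1° of latitude spans 111200 m, so Δφ = 657.55 / 111200 × 3600 = 21.288″.

Δφ = 21.29″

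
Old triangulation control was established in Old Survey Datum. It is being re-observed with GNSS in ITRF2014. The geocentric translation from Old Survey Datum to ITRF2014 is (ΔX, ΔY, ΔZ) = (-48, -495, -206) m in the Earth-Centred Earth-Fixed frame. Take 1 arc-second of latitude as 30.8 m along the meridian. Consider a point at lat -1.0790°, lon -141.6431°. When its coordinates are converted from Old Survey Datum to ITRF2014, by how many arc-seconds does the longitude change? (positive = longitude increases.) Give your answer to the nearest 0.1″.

Δλ = 11.6″

sin φ = -0.018831, cos φ = 0.999823, sin λ = -0.620558, cos λ = -0.784160.
East component: ΔE = −sin λ·ΔX + cos λ·ΔY = −(-0.620558)(-48) + (-0.784160)(-495) = 358.37 m.
1° of latitude spans 3600 × 30.80 = 110880 m; at latitude φ, 1° of longitude spans that × cos φ = 110860.3 m, so Δλ = 358.37 / 110860.3 × 3600 = 11.638″.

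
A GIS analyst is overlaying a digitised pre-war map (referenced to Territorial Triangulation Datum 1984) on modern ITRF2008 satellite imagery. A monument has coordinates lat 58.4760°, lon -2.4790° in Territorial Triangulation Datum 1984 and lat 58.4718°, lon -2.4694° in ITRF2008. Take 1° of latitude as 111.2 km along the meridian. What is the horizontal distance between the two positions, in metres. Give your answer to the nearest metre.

728 m

Δφ = 58.4718° − 58.4760° = -0.0042°; Δλ = -2.4694° − -2.4790° = +0.0096°.
ΔN = Δφ × 111200 = -467.0 m; ΔE = Δλ × 111200 × cos(58.4760°) = +0.0096 × 111200 × 0.522856 = 558.2 m.
Distance = √(ΔE² + ΔN²) = √(558.2² + (-467.0)²) = 727.8 m.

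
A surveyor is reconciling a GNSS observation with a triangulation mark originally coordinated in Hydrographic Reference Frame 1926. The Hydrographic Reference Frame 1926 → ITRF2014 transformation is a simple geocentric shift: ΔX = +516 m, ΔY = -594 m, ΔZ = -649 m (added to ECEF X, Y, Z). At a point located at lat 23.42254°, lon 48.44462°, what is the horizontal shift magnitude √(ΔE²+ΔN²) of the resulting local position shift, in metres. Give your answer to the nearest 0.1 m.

957.4 m

The local east axis at (φ, λ) is (−sin λ, cos λ, 0), so ΔE = −sin(48.44462°)·516 + cos(48.44462°)·(-594) = -780.16 m.
The local north axis is (−sin φ cos λ, −sin φ sin λ, cos φ), giving ΔN = -136.061 + 176.692 − 595.521 = -554.89 m.
Horizontal magnitude = √(ΔE² + ΔN²) = √((-780.16)² + (-554.89)²) = 957.37 m.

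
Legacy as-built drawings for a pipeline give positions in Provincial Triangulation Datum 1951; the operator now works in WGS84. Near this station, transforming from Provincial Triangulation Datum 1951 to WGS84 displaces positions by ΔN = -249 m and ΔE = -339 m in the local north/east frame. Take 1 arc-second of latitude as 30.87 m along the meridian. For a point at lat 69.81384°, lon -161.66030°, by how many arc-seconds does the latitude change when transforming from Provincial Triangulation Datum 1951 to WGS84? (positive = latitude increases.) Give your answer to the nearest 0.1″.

Δφ = -8.1″

1″ of latitude = 30.87 m, so Δφ = -249.0 / 30.87 = -8.066″.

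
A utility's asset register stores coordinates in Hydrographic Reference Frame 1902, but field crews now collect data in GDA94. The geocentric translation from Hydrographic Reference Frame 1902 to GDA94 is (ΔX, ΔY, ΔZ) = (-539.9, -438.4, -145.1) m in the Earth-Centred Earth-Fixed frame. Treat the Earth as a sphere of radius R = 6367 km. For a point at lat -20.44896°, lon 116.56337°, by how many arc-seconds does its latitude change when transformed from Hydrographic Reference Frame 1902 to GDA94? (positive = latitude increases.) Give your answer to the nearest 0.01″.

sin φ = -0.349373, cos φ = 0.936984, sin λ = 0.894440, cos λ = -0.447187.
North component: ΔN = −sin φ cos λ·ΔX − sin φ sin λ·ΔY + cos φ·ΔZ = −(-0.349373)(-0.447187)(-539.9) − (-0.349373)(0.894440)(-438.4) + (0.936984)(-145.1) = -188.60 m.
1° of latitude spans πR/180 = 111125 m, so Δφ = -188.60 / 111125 × 3600 = -6.110″.

Δφ = -6.11″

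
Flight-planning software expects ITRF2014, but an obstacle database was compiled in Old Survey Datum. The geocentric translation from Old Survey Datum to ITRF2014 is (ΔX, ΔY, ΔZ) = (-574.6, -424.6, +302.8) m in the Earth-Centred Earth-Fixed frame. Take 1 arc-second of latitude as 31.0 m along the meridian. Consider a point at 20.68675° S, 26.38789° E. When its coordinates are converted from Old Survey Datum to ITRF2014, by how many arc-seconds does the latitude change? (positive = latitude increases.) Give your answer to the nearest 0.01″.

Δφ = 1.12″

sin φ = -0.353259, cos φ = 0.935526, sin λ = 0.444446, cos λ = 0.895806.
North component: ΔN = −sin φ cos λ·ΔX − sin φ sin λ·ΔY + cos φ·ΔZ = −(-0.353259)(0.895806)(-574.6) − (-0.353259)(0.444446)(-424.6) + (0.935526)(302.8) = 34.78 m.
1° of latitude spans 3600 × 31.00 = 111600 m, so Δφ = 34.78 / 111600 × 3600 = 1.122″.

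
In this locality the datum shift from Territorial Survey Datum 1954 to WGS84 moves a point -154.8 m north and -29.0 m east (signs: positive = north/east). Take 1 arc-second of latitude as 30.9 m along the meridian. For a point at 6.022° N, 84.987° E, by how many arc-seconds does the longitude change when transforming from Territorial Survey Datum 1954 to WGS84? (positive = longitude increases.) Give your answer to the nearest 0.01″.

Δλ = -0.94″

At latitude 6.022°, cos φ = 0.994482.
1″ of longitude at this latitude = 30.90 × cos φ = 30.7295 m, so Δλ = -29.0 / 30.7295 = -0.944″.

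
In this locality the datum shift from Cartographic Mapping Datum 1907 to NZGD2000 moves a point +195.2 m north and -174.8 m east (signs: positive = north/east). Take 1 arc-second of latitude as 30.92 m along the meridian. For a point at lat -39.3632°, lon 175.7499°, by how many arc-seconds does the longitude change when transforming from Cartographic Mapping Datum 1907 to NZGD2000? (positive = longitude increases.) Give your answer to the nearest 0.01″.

At latitude -39.3632°, cos φ = 0.773141.
1″ of longitude at this latitude = 30.92 × cos φ = 23.9055 m, so Δλ = -174.8 / 23.9055 = -7.312″.

Δλ = -7.31″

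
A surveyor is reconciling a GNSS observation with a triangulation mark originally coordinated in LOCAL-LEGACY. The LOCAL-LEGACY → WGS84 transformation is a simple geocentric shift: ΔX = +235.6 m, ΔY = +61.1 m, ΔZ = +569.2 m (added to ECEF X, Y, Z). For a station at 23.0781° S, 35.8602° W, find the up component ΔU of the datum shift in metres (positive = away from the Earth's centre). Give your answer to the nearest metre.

ΔU = -80 m

The local up (radial) axis is (cos φ cos λ, cos φ sin λ, sin φ), giving ΔU = 175.661 − 32.929 − 223.118 = -80.39 m.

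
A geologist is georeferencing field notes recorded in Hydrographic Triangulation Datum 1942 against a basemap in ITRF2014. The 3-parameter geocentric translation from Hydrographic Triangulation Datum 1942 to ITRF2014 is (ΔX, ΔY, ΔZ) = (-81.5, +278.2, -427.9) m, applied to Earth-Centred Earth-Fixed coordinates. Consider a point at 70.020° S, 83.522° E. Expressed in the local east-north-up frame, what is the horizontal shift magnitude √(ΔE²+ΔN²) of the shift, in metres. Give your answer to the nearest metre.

At φ = -70.020°, λ = 83.522°: sin φ = -0.939812, cos φ = 0.341692, sin λ = 0.993615, cos λ = 0.112822.
ΔE = −sin λ·ΔX + cos λ·ΔY = −(0.993615)·(-81.5) + (0.112822)·(278.2) = 112.37 m.
ΔN = −sin φ cos λ·ΔX − sin φ sin λ·ΔY + cos φ·ΔZ = −(-0.939812)(0.112822)(-81.5) − (-0.939812)(0.993615)(278.2) + (0.341692)(-427.9) = 104.93 m.
Horizontal magnitude = √(ΔE² + ΔN²) = √(112.37² + 104.93²) = 153.75 m.

154 m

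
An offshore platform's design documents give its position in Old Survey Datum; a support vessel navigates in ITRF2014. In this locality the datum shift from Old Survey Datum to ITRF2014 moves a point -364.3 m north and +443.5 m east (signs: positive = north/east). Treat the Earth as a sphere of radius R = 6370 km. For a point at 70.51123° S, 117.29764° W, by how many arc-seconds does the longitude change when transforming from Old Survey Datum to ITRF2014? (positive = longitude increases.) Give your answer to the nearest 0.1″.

At latitude -70.51123°, cos φ = 0.333622.
One radian of longitude at latitude φ spans R cos φ, so Δλ = ΔE / (R cos φ) = 443.5 / (6370000 × 0.333622) = 2.0869e-04 rad = 43.045″.

Δλ = 43.0″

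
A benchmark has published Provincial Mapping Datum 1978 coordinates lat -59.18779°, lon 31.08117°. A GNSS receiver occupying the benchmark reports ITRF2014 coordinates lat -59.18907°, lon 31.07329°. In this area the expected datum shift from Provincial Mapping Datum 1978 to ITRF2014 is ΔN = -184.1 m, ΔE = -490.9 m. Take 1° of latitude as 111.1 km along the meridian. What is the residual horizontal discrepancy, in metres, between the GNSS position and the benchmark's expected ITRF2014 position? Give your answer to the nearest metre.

60 m

Observed coordinate differences: Δφ = -0.00128°, Δλ = -0.00788°.
Converting to metres (1° lat = 111100 m, cos φ = 0.512226): observed ΔN = -142.2 m, observed ΔE = -448.4 m.
Subtracting the expected shift leaves a residual of -142.2 − (-184.1) = 41.9 m north and -448.4 − (-490.9) = 42.5 m east.
Residual distance = √(41.9² + 42.5²) = 59.6 m.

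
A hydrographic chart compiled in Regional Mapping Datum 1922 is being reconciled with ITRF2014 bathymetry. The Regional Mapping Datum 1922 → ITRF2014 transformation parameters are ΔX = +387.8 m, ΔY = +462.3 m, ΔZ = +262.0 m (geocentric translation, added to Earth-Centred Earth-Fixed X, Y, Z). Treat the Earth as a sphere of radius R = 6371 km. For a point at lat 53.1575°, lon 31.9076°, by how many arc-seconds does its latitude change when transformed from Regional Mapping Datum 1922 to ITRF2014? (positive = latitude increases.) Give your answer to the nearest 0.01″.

sin φ = 0.800287, cos φ = 0.599617, sin λ = 0.528551, cos λ = 0.848902.
North component: ΔN = −sin φ cos λ·ΔX − sin φ sin λ·ΔY + cos φ·ΔZ = −(0.800287)(0.848902)(387.8) − (0.800287)(0.528551)(462.3) + (0.599617)(262.0) = -301.91 m.
1° of latitude spans πR/180 = 111195 m, so Δφ = -301.91 / 111195 × 3600 = -9.774″.

Δφ = -9.77″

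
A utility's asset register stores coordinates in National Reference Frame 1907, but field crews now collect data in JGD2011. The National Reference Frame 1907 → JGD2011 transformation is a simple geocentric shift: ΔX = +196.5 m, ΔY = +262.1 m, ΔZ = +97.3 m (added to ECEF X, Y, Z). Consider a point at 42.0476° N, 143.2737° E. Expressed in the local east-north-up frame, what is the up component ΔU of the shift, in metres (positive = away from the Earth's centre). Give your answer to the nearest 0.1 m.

ΔU = 64.6 m

At φ = 42.0476°, λ = 143.2737°: sin φ = 0.669748, cos φ = 0.742589, sin λ = 0.597993, cos λ = -0.801501.
ΔU = cos φ cos λ·ΔX + cos φ sin λ·ΔY + sin φ·ΔZ = (0.742589)(-0.801501)(196.5) + (0.742589)(0.597993)(262.1) + (0.669748)(97.3) = 64.60 m.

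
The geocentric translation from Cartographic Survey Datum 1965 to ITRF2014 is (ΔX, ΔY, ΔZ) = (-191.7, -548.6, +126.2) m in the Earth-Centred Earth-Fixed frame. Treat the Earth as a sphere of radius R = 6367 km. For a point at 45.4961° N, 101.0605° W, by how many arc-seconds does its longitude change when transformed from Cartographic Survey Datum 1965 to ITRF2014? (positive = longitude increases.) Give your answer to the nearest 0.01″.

sin φ = 0.713203, cos φ = 0.700958, sin λ = -0.981425, cos λ = -0.191845.
East component: ΔE = −sin λ·ΔX + cos λ·ΔY = −(-0.981425)(-191.7) + (-0.191845)(-548.6) = -82.89 m.
1° of latitude spans πR/180 = 111125 m; at latitude φ, 1° of longitude spans that × cos φ = 77894.0 m, so Δλ = -82.89 / 77894.0 × 3600 = -3.831″.

Δλ = -3.83″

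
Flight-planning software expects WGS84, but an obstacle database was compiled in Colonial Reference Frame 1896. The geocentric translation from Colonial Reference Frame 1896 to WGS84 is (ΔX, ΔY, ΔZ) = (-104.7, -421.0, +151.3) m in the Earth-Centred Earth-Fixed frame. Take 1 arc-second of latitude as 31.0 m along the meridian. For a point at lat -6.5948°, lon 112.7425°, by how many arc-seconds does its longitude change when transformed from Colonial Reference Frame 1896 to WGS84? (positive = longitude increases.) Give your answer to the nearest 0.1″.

Δλ = 8.4″

sin φ = -0.114847, cos φ = 0.993383, sin λ = 0.922252, cos λ = -0.386590.
East component: ΔE = −sin λ·ΔX + cos λ·ΔY = −(0.922252)(-104.7) + (-0.386590)(-421.0) = 259.31 m.
1° of latitude spans 3600 × 31.00 = 111600 m; at latitude φ, 1° of longitude spans that × cos φ = 110861.6 m, so Δλ = 259.31 / 110861.6 × 3600 = 8.421″.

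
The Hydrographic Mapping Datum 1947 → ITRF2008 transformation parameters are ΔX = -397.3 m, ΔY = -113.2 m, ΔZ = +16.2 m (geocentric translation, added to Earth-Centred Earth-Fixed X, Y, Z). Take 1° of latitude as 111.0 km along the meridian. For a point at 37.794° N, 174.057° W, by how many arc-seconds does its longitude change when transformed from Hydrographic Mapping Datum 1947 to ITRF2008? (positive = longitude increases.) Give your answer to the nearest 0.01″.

sin φ = 0.612824, cos φ = 0.790219, sin λ = -0.103539, cos λ = -0.994625.
East component: ΔE = −sin λ·ΔX + cos λ·ΔY = −(-0.103539)(-397.3) + (-0.994625)(-113.2) = 71.46 m.
1° of latitude spans 111000 m; at latitude φ, 1° of longitude spans that × cos φ = 87714.3 m, so Δλ = 71.46 / 87714.3 × 3600 = 2.933″.

Δλ = 2.93″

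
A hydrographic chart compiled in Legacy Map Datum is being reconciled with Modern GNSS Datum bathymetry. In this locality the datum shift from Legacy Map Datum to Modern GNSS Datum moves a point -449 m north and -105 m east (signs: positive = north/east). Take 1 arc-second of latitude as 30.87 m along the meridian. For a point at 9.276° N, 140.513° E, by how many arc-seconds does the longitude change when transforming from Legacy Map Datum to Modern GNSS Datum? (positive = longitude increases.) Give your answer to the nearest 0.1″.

At latitude 9.276°, cos φ = 0.986923.
1″ of longitude at this latitude = 30.87 × cos φ = 30.4663 m, so Δλ = -105.0 / 30.4663 = -3.446″.

Δλ = -3.4″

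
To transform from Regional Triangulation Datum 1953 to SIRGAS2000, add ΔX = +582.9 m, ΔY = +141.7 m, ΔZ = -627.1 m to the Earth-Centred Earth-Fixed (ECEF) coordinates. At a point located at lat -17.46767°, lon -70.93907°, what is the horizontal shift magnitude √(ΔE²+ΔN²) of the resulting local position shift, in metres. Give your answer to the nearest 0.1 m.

The local east axis at (φ, λ) is (−sin λ, cos λ, 0), so ΔE = −sin(-70.93907°)·582.9 + cos(-70.93907°)·141.7 = 597.22 m.
The local north axis is (−sin φ cos λ, −sin φ sin λ, cos φ), giving ΔN = 57.140 − 40.202 − 598.182 = -581.24 m.
Horizontal magnitude = √(ΔE² + ΔN²) = √(597.22² + (-581.24)²) = 833.37 m.

833.4 m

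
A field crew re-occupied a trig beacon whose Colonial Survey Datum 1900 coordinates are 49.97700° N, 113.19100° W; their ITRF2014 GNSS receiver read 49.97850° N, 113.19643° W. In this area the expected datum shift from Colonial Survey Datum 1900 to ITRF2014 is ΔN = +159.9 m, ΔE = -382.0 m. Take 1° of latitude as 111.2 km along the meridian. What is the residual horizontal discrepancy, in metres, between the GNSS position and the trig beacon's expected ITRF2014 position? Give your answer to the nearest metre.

9 m

Observed coordinate differences: Δφ = +0.00150°, Δλ = -0.00543°.
Converting to metres (1° lat = 111200 m, cos φ = 0.643095): observed ΔN = 166.8 m, observed ΔE = -388.3 m.
Subtracting the expected shift leaves a residual of 166.8 − (159.9) = 6.9 m north and -388.3 − (-382.0) = -6.3 m east.
Residual distance = √(6.9² + (-6.3)²) = 9.4 m.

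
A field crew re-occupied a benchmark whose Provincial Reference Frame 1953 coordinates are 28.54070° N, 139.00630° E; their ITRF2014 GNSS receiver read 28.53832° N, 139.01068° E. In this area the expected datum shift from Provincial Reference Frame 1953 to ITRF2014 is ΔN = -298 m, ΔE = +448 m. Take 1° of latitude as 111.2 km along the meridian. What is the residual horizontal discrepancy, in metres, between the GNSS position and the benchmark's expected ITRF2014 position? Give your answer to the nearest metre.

Observed coordinate differences: Δφ = -0.00238°, Δλ = +0.00438°.
Converting to metres (1° lat = 111200 m, cos φ = 0.878478): observed ΔN = -264.7 m, observed ΔE = 427.9 m.
Subtracting the expected shift leaves a residual of -264.7 − (-298) = 33.3 m north and 427.9 − (448) = -20.1 m east.
Residual distance = √(33.3² + (-20.1)²) = 39.0 m.

39 m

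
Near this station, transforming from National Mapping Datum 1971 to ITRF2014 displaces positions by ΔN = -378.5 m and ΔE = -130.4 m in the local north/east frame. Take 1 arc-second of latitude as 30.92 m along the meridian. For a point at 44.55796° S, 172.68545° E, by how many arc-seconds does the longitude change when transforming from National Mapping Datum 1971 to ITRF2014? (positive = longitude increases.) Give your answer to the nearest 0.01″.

At latitude -44.55796°, cos φ = 0.712541.
1″ of longitude at this latitude = 30.92 × cos φ = 22.0318 m, so Δλ = -130.4 / 22.0318 = -5.919″.

Δλ = -5.92″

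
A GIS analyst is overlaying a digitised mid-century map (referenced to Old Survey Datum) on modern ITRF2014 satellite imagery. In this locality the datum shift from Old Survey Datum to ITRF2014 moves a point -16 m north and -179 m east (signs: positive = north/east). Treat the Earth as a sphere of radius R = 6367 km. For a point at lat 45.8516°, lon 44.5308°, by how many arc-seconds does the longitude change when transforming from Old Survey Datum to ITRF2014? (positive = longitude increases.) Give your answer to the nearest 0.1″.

Δλ = -8.3″

At latitude 45.8516°, cos φ = 0.696519.
One radian of longitude at latitude φ spans R cos φ, so Δλ = ΔE / (R cos φ) = -179.0 / (6367000 × 0.696519) = -4.0363e-05 rad = -8.325″.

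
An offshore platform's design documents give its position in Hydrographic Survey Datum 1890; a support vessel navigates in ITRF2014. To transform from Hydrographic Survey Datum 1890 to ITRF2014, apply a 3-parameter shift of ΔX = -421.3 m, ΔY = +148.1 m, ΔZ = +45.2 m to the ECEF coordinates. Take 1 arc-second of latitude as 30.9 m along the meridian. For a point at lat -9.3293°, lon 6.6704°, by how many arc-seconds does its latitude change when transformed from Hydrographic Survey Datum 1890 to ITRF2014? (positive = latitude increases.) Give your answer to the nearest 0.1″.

sin φ = -0.162108, cos φ = 0.986773, sin λ = 0.116158, cos λ = 0.993231.
North component: ΔN = −sin φ cos λ·ΔX − sin φ sin λ·ΔY + cos φ·ΔZ = −(-0.162108)(0.993231)(-421.3) − (-0.162108)(0.116158)(148.1) + (0.986773)(45.2) = -20.44 m.
1° of latitude spans 3600 × 30.90 = 111240 m, so Δφ = -20.44 / 111240 × 3600 = -0.662″.

Δφ = -0.7″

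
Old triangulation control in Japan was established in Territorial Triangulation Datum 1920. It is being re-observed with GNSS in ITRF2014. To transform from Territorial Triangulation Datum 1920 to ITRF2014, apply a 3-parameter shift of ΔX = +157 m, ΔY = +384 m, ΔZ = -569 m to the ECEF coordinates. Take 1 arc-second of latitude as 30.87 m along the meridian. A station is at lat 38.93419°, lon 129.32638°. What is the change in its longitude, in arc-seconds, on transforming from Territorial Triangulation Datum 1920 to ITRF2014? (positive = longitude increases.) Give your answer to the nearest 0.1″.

Δλ = -15.2″

sin φ = 0.628427, cos φ = 0.777868, sin λ = 0.773549, cos λ = -0.633737.
East component: ΔE = −sin λ·ΔX + cos λ·ΔY = −(0.773549)(157) + (-0.633737)(384) = -364.80 m.
1° of latitude spans 3600 × 30.87 = 111132 m; at latitude φ, 1° of longitude spans that × cos φ = 86446.1 m, so Δλ = -364.80 / 86446.1 × 3600 = -15.192″.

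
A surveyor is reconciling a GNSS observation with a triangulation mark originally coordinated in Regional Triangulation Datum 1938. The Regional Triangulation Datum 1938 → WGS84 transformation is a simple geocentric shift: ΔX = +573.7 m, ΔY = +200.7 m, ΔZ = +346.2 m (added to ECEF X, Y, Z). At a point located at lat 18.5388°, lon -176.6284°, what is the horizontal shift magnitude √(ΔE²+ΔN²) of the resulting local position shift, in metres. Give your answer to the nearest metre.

540 m

At φ = 18.5388°, λ = -176.6284°: sin φ = 0.317947, cos φ = 0.948109, sin λ = -0.058812, cos λ = -0.998269.
ΔE = −sin λ·ΔX + cos λ·ΔY = −(-0.058812)·(573.7) + (-0.998269)·(200.7) = -166.61 m.
ΔN = −sin φ cos λ·ΔX − sin φ sin λ·ΔY + cos φ·ΔZ = −(0.317947)(-0.998269)(573.7) − (0.317947)(-0.058812)(200.7) + (0.948109)(346.2) = 514.08 m.
Horizontal magnitude = √(ΔE² + ΔN²) = √((-166.61)² + 514.08²) = 540.40 m.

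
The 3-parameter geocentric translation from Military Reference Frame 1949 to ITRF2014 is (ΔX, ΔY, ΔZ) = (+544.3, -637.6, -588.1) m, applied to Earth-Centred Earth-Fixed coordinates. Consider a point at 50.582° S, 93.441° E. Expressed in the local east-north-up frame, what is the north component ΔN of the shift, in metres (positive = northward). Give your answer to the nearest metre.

ΔN = -890 m

At φ = -50.582°, λ = 93.441°: sin φ = -0.772534, cos φ = 0.634973, sin λ = 0.998197, cos λ = -0.060021.
ΔN = −sin φ cos λ·ΔX − sin φ sin λ·ΔY + cos φ·ΔZ = −(-0.772534)(-0.060021)(544.3) − (-0.772534)(0.998197)(-637.6) + (0.634973)(-588.1) = -890.35 m.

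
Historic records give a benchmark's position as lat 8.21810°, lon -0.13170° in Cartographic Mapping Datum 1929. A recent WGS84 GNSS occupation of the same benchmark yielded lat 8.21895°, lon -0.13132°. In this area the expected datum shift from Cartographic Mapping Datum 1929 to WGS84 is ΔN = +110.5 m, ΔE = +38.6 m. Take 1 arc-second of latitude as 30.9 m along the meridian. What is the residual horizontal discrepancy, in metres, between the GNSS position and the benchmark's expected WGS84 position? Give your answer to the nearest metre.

Observed coordinate differences: Δφ = +0.00085°, Δλ = +0.00038°.
Converting to metres (1° lat = 111240 m, cos φ = 0.989731): observed ΔN = 94.6 m, observed ΔE = 41.8 m.
Subtracting the expected shift leaves a residual of 94.6 − (110.5) = -15.9 m north and 41.8 − (38.6) = 3.2 m east.
Residual distance = √((-15.9)² + 3.2²) = 16.3 m.

16 m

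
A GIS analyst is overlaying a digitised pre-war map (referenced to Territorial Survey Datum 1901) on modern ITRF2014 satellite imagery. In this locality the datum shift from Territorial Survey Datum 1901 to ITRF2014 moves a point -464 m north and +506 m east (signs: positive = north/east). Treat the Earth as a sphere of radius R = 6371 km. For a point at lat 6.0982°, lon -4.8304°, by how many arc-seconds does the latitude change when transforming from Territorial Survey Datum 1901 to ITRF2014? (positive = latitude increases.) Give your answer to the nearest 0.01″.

On a sphere of radius R, 1 rad of latitude = R, so Δφ = ΔN / R = -464.0 / 6371000 = -7.2830e-05 rad = -15.022″.

Δφ = -15.02″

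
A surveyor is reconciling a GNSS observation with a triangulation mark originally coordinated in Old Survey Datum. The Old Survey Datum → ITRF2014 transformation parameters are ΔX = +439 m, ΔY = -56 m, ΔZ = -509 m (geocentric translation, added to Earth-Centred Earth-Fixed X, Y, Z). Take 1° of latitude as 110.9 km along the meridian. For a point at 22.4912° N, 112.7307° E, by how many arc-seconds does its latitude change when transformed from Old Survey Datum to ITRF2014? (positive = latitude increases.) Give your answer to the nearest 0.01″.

sin φ = 0.382542, cos φ = 0.923938, sin λ = 0.922331, cos λ = -0.386400.
North component: ΔN = −sin φ cos λ·ΔX − sin φ sin λ·ΔY + cos φ·ΔZ = −(0.382542)(-0.386400)(439) − (0.382542)(0.922331)(-56) + (0.923938)(-509) = -385.64 m.
1° of latitude spans 110900 m, so Δφ = -385.64 / 110900 × 3600 = -12.518″.

Δφ = -12.52″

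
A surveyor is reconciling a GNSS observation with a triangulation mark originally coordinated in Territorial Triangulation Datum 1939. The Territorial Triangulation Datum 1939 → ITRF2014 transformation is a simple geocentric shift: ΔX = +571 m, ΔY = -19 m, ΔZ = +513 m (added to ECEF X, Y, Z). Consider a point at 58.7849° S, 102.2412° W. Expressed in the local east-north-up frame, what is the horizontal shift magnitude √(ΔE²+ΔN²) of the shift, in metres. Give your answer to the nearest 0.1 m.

At φ = -58.7849°, λ = -102.2412°: sin φ = -0.855228, cos φ = 0.518252, sin λ = -0.977264, cos λ = -0.212028.
ΔE = −sin λ·ΔX + cos λ·ΔY = −(-0.977264)·(571) + (-0.212028)·(-19) = 562.05 m.
ΔN = −sin φ cos λ·ΔX − sin φ sin λ·ΔY + cos φ·ΔZ = −(-0.855228)(-0.212028)(571) − (-0.855228)(-0.977264)(-19) + (0.518252)(513) = 178.20 m.
Horizontal magnitude = √(ΔE² + ΔN²) = √(562.05² + 178.20²) = 589.62 m.

589.6 m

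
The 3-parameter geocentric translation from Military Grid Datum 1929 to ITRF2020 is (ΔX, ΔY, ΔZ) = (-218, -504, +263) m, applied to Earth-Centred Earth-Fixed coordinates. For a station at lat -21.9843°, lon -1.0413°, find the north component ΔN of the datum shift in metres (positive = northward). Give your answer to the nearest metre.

ΔN = 166 m

The local north axis is (−sin φ cos λ, −sin φ sin λ, cos φ), giving ΔN = -81.595 + 3.429 + 243.876 = 165.71 m.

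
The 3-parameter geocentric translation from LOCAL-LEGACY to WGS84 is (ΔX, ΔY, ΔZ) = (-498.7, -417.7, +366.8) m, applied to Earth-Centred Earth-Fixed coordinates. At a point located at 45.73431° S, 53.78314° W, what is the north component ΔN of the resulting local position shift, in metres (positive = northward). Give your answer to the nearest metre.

The local north axis is (−sin φ cos λ, −sin φ sin λ, cos φ), giving ΔN = -211.005 + 241.326 + 256.021 = 286.34 m.

ΔN = 286 m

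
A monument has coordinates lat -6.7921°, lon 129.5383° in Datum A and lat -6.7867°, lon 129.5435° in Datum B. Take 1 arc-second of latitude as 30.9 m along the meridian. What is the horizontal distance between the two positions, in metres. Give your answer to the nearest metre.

831 m

Δφ = -6.7867° − -6.7921° = +0.0054°; Δλ = 129.5435° − 129.5383° = +0.0052°.
1° of latitude = 3600 × 30.90 = 111240 m.
ΔN = Δφ × 111240 = 600.7 m; ΔE = Δλ × 111240 × cos(-6.7921°) = +0.0052 × 111240 × 0.992982 = 574.4 m.
Distance = √(ΔE² + ΔN²) = √(574.4² + 600.7²) = 831.1 m.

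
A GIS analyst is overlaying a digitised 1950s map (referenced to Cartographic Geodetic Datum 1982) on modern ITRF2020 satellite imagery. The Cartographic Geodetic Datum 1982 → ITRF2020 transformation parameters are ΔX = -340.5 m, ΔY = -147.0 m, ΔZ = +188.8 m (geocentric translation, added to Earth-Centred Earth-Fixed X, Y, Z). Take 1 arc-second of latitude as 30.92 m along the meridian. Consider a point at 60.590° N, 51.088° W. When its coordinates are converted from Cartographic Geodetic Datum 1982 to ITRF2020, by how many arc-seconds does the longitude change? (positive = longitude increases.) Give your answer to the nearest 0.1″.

Δλ = -23.5″

sin φ = 0.871128, cos φ = 0.491056, sin λ = -0.778112, cos λ = 0.628126.
East component: ΔE = −sin λ·ΔX + cos λ·ΔY = −(-0.778112)(-340.5) + (0.628126)(-147.0) = -357.28 m.
1° of latitude spans 3600 × 30.92 = 111312 m; at latitude φ, 1° of longitude spans that × cos φ = 54660.4 m, so Δλ = -357.28 / 54660.4 × 3600 = -23.531″.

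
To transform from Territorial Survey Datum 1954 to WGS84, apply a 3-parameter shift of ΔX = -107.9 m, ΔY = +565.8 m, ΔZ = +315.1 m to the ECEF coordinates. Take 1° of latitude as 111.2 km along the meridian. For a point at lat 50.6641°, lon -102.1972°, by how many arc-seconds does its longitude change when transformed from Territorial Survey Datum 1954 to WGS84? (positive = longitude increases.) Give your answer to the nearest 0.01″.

sin φ = 0.773443, cos φ = 0.633866, sin λ = -0.977426, cos λ = -0.211277.
East component: ΔE = −sin λ·ΔX + cos λ·ΔY = −(-0.977426)(-107.9) + (-0.211277)(565.8) = -225.00 m.
1° of latitude spans 111200 m; at latitude φ, 1° of longitude spans that × cos φ = 70485.9 m, so Δλ = -225.00 / 70485.9 × 3600 = -11.492″.

Δλ = -11.49″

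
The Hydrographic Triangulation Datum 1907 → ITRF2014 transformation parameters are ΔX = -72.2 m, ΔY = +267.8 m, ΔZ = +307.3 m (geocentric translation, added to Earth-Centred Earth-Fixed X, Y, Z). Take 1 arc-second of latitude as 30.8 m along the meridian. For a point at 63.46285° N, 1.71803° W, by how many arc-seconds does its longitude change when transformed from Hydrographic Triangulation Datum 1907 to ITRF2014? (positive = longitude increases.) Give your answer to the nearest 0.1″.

Δλ = 19.3″

sin φ = 0.894645, cos φ = 0.446778, sin λ = -0.029981, cos λ = 0.999550.
East component: ΔE = −sin λ·ΔX + cos λ·ΔY = −(-0.029981)(-72.2) + (0.999550)(267.8) = 265.52 m.
1° of latitude spans 3600 × 30.80 = 110880 m; at latitude φ, 1° of longitude spans that × cos φ = 49538.7 m, so Δλ = 265.52 / 49538.7 × 3600 = 19.295″.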